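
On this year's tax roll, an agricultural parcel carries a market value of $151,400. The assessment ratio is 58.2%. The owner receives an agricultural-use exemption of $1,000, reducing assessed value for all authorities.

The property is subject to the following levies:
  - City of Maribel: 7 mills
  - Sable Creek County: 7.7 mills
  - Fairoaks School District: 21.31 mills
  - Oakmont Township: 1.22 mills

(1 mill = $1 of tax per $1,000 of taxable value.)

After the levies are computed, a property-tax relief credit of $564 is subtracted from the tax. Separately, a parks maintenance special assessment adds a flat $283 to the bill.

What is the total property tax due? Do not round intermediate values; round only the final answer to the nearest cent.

$2,962.28

Assessed value = $151,400 × 0.582 = $88,114.8
Taxable value = $88,114.8 − $1,000 = $87,114.8
City of Maribel: $87,114.8 × 0.007 = $609.8036
Sable Creek County: $87,114.8 × 0.0077 = $670.78396
Fairoaks School District: $87,114.8 × 0.02131 = $1,856.416388
Oakmont Township: $87,114.8 × 0.00122 = $106.280056
Levies subtotal = $3,243.284004
After credit = $3,243.284004 − $564 = $2,679.284004
Total = $2,679.284004 + $283 = $2,962.284004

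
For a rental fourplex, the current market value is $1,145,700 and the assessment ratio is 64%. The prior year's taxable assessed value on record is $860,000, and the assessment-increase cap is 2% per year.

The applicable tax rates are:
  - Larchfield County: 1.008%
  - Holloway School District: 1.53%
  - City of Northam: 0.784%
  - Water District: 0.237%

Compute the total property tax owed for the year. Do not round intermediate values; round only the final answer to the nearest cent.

$26,096.30

Uncapped assessed value = $1,145,700 × 0.64 = $733,248
Cap limit = $860,000 × 1.02 = $877,200
Taxable assessed value = min($733,248, $877,200) = $733,248 (cap does not bind)
Larchfield County: $733,248 × 0.01008 = $7,391.13984
Holloway School District: $733,248 × 0.0153 = $11,218.6944
City of Northam: $733,248 × 0.00784 = $5,748.66432
Water District: $733,248 × 0.00237 = $1,737.79776
Total = $26,096.29632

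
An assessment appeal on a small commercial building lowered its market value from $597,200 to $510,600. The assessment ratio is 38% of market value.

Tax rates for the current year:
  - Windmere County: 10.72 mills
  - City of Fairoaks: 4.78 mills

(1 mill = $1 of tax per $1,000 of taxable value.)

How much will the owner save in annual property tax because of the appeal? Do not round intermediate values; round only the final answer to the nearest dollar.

Old assessed value = $597,200 × 0.38 = $226,936
New assessed value = $510,600 × 0.38 = $194,028
Combined rate = 0.01072 + 0.00478 = 0.0155
Old tax = $226,936 × 0.0155 = $3,517.508
New tax = $194,028 × 0.0155 = $3,007.434
Reduction = $3,517.508 − $3,007.434 = $510.074

$510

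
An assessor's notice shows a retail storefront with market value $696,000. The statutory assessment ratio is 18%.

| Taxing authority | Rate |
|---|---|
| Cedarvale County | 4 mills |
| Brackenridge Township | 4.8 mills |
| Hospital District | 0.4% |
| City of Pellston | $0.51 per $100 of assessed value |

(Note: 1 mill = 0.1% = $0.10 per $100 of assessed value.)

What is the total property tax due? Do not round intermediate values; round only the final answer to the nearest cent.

Assessed value = $696,000 × 0.18 = $125,280
Cedarvale County: $125,280 × 0.004 = $501.12
Brackenridge Township: $125,280 × 0.0048 = $601.344
Hospital District: $125,280 × 0.004 = $501.12
City of Pellston: $125,280 × 0.0051 = $638.928
Total = $2,242.512

$2,242.51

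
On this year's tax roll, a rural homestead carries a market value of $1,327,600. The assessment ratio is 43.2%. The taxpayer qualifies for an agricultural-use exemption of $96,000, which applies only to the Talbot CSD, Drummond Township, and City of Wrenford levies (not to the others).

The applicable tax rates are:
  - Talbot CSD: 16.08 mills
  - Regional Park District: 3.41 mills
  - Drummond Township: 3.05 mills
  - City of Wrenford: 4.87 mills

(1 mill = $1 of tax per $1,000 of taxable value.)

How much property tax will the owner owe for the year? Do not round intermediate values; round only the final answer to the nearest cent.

Assessed value = $1,327,600 × 0.432 = $573,523.2
Talbot CSD: ($573,523.2 − $96,000) × 0.01608 = $477,523.2 × 0.01608 = $7,678.573056
Regional Park District: $573,523.2 × 0.00341 = $1,955.714112
Drummond Township: ($573,523.2 − $96,000) × 0.00305 = $477,523.2 × 0.00305 = $1,456.44576
City of Wrenford: ($573,523.2 − $96,000) × 0.00487 = $477,523.2 × 0.00487 = $2,325.537984
Total = $13,416.270912

$13,416.27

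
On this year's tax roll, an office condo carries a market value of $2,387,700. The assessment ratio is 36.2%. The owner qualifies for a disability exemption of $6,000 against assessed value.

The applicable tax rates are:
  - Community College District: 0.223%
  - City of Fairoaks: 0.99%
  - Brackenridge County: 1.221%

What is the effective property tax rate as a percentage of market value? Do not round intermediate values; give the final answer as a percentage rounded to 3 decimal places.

0.875%

Assessed value = $2,387,700 × 0.362 = $864,347.4
Taxable value = $864,347.4 − $6,000 = $858,347.4
Community College District: $858,347.4 × 0.00223 = $1,914.114702
City of Fairoaks: $858,347.4 × 0.0099 = $8,497.63926
Brackenridge County: $858,347.4 × 0.01221 = $10,480.421754
Total tax = $20,892.175716
Effective rate = $20,892.175716 ÷ $2,387,700 = 0.875% of market value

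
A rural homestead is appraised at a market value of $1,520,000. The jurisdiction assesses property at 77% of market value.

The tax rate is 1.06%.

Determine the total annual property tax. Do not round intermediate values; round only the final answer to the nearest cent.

$12,406.24

Assessed value = $1,520,000 × 0.77 = $1,170,400
Tax = $1,170,400 × 0.0106 = $12,406.24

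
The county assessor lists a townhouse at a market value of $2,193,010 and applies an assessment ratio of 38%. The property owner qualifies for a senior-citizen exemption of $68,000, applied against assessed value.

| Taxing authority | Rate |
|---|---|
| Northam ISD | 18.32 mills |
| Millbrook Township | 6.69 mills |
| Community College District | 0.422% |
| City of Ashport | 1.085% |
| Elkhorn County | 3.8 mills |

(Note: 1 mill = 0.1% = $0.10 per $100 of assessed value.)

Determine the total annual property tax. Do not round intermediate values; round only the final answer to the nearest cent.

Assessed value = $2,193,010 × 0.38 = $833,343.8
Taxable value = $833,343.8 − $68,000 = $765,343.8
Northam ISD: $765,343.8 × 0.01832 = $14,021.098416
Millbrook Township: $765,343.8 × 0.00669 = $5,120.150022
Community College District: $765,343.8 × 0.00422 = $3,229.750836
City of Ashport: $765,343.8 × 0.01085 = $8,303.98023
Elkhorn County: $765,343.8 × 0.0038 = $2,908.30644
Total = $33,583.285944

$33,583.29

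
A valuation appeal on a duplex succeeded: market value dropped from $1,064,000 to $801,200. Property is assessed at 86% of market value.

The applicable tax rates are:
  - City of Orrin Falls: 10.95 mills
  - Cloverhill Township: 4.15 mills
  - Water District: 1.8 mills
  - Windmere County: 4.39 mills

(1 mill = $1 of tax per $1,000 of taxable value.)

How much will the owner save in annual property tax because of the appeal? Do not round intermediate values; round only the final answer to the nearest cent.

$4,811.71

Old assessed value = $1,064,000 × 0.86 = $915,040
New assessed value = $801,200 × 0.86 = $689,032
Combined rate = 0.01095 + 0.00415 + 0.0018 + 0.00439 = 0.02129
Old tax = $915,040 × 0.02129 = $19,481.2016
New tax = $689,032 × 0.02129 = $14,669.49128
Reduction = $19,481.2016 − $14,669.49128 = $4,811.71032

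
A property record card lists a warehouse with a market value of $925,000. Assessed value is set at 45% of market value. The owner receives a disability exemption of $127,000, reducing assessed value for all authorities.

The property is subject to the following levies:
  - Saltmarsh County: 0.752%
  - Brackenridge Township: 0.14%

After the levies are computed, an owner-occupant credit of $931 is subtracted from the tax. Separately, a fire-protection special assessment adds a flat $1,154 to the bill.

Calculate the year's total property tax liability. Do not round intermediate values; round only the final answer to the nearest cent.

$2,803.11

Assessed value = $925,000 × 0.45 = $416,250
Taxable value = $416,250 − $127,000 = $289,250
Saltmarsh County: $289,250 × 0.00752 = $2,175.16
Brackenridge Township: $289,250 × 0.0014 = $404.95
Levies subtotal = $2,580.11
After credit = $2,580.11 − $931 = $1,649.11
Total = $1,649.11 + $1,154 = $2,803.11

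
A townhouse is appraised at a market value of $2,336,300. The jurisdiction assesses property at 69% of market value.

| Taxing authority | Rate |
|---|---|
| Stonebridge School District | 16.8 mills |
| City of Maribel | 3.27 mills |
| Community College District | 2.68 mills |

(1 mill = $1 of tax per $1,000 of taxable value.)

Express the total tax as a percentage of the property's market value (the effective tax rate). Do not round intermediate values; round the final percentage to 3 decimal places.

1.570%

Assessed value = $2,336,300 × 0.69 = $1,612,047
Stonebridge School District: $1,612,047 × 0.0168 = $27,082.3896
City of Maribel: $1,612,047 × 0.00327 = $5,271.39369
Community College District: $1,612,047 × 0.00268 = $4,320.28596
Total tax = $36,674.06925
Effective rate = $36,674.06925 ÷ $2,336,300 = 1.570% of market value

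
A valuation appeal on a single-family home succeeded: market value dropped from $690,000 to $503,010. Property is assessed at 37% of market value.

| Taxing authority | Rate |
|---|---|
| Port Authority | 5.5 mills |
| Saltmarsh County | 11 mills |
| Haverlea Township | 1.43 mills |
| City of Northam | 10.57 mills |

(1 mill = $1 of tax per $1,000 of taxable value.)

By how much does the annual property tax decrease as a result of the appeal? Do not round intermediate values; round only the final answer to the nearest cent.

$1,971.81

Old assessed value = $690,000 × 0.37 = $255,300
New assessed value = $503,010 × 0.37 = $186,113.7
Combined rate = 0.0055 + 0.011 + 0.00143 + 0.01057 = 0.0285
Old tax = $255,300 × 0.0285 = $7,276.05
New tax = $186,113.7 × 0.0285 = $5,304.24045
Reduction = $7,276.05 − $5,304.24045 = $1,971.80955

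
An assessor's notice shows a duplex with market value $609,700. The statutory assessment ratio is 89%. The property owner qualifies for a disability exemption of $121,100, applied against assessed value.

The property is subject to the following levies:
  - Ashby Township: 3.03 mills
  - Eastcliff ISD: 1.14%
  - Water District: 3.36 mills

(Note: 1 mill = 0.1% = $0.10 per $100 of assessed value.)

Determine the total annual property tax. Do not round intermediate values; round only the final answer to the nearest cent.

$7,499.07

Assessed value = $609,700 × 0.89 = $542,633
Taxable value = $542,633 − $121,100 = $421,533
Ashby Township: $421,533 × 0.00303 = $1,277.24499
Eastcliff ISD: $421,533 × 0.0114 = $4,805.4762
Water District: $421,533 × 0.00336 = $1,416.35088
Total = $7,499.07207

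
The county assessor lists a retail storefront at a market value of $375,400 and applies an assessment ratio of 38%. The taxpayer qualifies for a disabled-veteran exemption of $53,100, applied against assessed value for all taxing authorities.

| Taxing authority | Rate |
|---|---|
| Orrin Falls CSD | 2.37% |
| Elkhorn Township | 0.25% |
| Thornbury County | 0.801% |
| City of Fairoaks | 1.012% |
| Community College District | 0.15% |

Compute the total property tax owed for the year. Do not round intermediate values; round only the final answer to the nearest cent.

Assessed value = $375,400 × 0.38 = $142,652
Taxable value = $142,652 − $53,100 = $89,552
Orrin Falls CSD: $89,552 × 0.0237 = $2,122.3824
Elkhorn Township: $89,552 × 0.0025 = $223.88
Thornbury County: $89,552 × 0.00801 = $717.31152
City of Fairoaks: $89,552 × 0.01012 = $906.26624
Community College District: $89,552 × 0.0015 = $134.328
Total = $2,122.3824 + $223.88 + $717.31152 + $906.26624 + $134.328 = $4,104.16816

$4,104.17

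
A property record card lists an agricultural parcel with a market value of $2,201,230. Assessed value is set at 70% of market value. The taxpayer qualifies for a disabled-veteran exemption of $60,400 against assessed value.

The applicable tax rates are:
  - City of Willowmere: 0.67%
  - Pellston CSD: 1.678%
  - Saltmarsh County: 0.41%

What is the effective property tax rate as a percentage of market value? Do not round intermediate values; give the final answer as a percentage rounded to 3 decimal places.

Assessed value = $2,201,230 × 0.7 = $1,540,861
Taxable value = $1,540,861 − $60,400 = $1,480,461
City of Willowmere: $1,480,461 × 0.0067 = $9,919.0887
Pellston CSD: $1,480,461 × 0.01678 = $24,842.13558
Saltmarsh County: $1,480,461 × 0.0041 = $6,069.8901
Total tax = $40,831.11438
Effective rate = $40,831.11438 ÷ $2,201,230 = 1.855% of market value

1.855%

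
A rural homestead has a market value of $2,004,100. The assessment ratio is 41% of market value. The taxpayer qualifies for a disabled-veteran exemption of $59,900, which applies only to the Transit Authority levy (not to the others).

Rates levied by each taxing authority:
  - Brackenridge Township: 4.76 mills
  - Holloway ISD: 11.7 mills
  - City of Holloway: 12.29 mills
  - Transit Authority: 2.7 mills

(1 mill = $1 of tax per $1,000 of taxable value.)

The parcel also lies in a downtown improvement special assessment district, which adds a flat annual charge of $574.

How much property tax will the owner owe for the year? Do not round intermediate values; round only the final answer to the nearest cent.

$26,254.14

Assessed value = $2,004,100 × 0.41 = $821,681
Brackenridge Township: $821,681 × 0.00476 = $3,911.20156
Holloway ISD: $821,681 × 0.0117 = $9,613.6677
City of Holloway: $821,681 × 0.01229 = $10,098.45949
Transit Authority: ($821,681 − $59,900) × 0.0027 = $761,781 × 0.0027 = $2,056.8087
Levies subtotal = $25,680.13745
Total = $25,680.13745 + $574 = $26,254.13745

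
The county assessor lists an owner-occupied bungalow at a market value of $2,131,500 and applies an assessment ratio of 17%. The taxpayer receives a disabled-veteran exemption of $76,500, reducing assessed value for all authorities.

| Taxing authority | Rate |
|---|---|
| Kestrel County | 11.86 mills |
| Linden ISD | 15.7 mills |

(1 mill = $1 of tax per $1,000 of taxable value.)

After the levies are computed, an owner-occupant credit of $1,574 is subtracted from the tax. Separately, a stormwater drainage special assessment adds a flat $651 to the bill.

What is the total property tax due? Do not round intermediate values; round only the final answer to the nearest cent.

$6,955.16

Assessed value = $2,131,500 × 0.17 = $362,355
Taxable value = $362,355 − $76,500 = $285,855
Kestrel County: $285,855 × 0.01186 = $3,390.2403
Linden ISD: $285,855 × 0.0157 = $4,487.9235
Levies subtotal = $7,878.1638
After credit = $7,878.1638 − $1,574 = $6,304.1638
Total = $6,304.1638 + $651 = $6,955.1638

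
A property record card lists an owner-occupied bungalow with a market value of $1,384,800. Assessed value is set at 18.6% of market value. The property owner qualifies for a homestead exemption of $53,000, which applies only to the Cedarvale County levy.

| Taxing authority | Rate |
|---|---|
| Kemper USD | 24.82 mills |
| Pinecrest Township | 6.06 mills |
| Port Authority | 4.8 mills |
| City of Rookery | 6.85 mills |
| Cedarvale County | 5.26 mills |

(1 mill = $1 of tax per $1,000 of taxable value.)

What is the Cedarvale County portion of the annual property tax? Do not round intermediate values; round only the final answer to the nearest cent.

Assessed value = $1,384,800 × 0.186 = $257,572.8
Cedarvale County taxable value = $257,572.8 − $53,000 = $204,572.8
Cedarvale County levy = $204,572.8 × 0.00526 = $1,076.052928

$1,076.05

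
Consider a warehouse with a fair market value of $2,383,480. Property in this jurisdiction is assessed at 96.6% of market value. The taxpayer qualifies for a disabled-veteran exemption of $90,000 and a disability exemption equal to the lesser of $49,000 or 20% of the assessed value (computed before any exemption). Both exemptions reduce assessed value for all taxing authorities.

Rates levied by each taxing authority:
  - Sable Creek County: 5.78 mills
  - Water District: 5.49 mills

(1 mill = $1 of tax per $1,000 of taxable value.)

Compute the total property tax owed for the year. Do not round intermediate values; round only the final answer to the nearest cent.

$24,381.99

Assessed value = $2,383,480 × 0.966 = $2,302,441.68
Disability exemption = min($49,000, 20% × $2,302,441.68) = min($49,000, $460,488.336) = $49,000 (dollar cap binds)
Taxable value = $2,302,441.68 − $90,000 − $49,000 = $2,163,441.68
Sable Creek County: $2,163,441.68 × 0.00578 = $12,504.6929104
Water District: $2,163,441.68 × 0.00549 = $11,877.2948232
Total = $24,381.9877336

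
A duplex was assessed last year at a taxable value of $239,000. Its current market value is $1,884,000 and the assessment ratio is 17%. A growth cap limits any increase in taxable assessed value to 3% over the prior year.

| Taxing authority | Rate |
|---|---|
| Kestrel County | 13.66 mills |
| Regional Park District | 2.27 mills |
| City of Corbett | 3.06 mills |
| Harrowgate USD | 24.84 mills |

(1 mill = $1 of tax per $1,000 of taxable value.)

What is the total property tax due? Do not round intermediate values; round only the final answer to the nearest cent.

Uncapped assessed value = $1,884,000 × 0.17 = $320,280
Cap limit = $239,000 × 1.03 = $246,170
Taxable assessed value = min($320,280, $246,170) = $246,170 (cap binds)
Kestrel County: $246,170 × 0.01366 = $3,362.6822
Regional Park District: $246,170 × 0.00227 = $558.8059
City of Corbett: $246,170 × 0.00306 = $753.2802
Harrowgate USD: $246,170 × 0.02484 = $6,114.8628
Total = $10,789.6311

$10,789.63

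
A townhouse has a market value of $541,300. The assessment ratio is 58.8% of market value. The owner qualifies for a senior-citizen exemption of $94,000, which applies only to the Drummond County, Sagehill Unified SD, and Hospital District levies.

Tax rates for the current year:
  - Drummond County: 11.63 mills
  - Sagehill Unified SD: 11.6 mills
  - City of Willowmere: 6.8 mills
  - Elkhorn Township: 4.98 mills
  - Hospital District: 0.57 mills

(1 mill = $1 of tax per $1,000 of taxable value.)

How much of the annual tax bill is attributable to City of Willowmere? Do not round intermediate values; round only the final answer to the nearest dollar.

$2,164

Assessed value = $541,300 × 0.588 = $318,284.4
City of Willowmere taxable value = $318,284.4 (exemption does not apply)
City of Willowmere levy = $318,284.4 × 0.0068 = $2,164.33392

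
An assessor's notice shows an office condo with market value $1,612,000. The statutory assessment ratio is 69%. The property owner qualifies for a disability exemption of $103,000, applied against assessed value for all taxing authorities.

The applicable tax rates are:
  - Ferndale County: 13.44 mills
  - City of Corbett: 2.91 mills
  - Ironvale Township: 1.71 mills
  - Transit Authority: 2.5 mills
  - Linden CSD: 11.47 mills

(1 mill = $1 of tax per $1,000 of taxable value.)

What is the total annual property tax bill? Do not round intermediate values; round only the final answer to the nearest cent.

Assessed value = $1,612,000 × 0.69 = $1,112,280
Taxable value = $1,112,280 − $103,000 = $1,009,280
Ferndale County: $1,009,280 × 0.01344 = $13,564.7232
City of Corbett: $1,009,280 × 0.00291 = $2,937.0048
Ironvale Township: $1,009,280 × 0.00171 = $1,725.8688
Transit Authority: $1,009,280 × 0.0025 = $2,523.2
Linden CSD: $1,009,280 × 0.01147 = $11,576.4416
Total = $13,564.7232 + $2,937.0048 + $1,725.8688 + $2,523.2 + $11,576.4416 = $32,327.2384

$32,327.24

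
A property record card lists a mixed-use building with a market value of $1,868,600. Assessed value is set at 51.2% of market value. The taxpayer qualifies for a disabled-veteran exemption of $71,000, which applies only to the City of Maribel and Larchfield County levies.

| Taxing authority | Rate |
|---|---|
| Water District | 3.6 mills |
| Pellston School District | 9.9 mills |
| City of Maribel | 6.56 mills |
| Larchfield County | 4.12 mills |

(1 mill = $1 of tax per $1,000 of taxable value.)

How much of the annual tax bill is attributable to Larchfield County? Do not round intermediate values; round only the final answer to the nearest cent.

$3,649.18

Assessed value = $1,868,600 × 0.512 = $956,723.2
Larchfield County taxable value = $956,723.2 − $71,000 = $885,723.2
Larchfield County levy = $885,723.2 × 0.00412 = $3,649.179584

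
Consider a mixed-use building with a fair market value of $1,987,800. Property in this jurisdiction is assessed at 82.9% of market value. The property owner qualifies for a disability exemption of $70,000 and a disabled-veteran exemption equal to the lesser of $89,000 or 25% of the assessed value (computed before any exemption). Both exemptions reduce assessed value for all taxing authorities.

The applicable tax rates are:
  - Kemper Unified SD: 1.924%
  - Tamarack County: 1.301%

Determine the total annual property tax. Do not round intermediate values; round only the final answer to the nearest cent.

Assessed value = $1,987,800 × 0.829 = $1,647,886.2
Disabled-veteran exemption = min($89,000, 25% × $1,647,886.2) = min($89,000, $411,971.55) = $89,000 (dollar cap binds)
Taxable value = $1,647,886.2 − $70,000 − $89,000 = $1,488,886.2
Kemper Unified SD: $1,488,886.2 × 0.01924 = $28,646.170488
Tamarack County: $1,488,886.2 × 0.01301 = $19,370.409462
Total = $48,016.57995

$48,016.58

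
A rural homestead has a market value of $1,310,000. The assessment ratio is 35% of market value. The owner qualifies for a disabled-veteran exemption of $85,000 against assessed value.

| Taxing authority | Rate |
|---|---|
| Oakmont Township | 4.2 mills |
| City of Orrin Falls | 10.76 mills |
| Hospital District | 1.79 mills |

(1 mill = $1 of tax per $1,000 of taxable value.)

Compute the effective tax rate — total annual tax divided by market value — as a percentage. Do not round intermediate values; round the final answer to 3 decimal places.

Assessed value = $1,310,000 × 0.35 = $458,500
Taxable value = $458,500 − $85,000 = $373,500
Oakmont Township: $373,500 × 0.0042 = $1,568.7
City of Orrin Falls: $373,500 × 0.01076 = $4,018.86
Hospital District: $373,500 × 0.00179 = $668.565
Total tax = $6,256.125
Effective rate = $6,256.125 ÷ $1,310,000 = 0.478% of market value

0.478%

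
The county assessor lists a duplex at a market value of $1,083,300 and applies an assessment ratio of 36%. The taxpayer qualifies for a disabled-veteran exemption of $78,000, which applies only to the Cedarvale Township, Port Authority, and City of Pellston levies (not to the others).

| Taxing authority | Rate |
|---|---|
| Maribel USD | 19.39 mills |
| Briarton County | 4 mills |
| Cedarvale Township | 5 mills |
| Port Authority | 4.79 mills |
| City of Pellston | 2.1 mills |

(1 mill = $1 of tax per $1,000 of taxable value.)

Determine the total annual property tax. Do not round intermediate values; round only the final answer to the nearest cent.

$12,831.36

Assessed value = $1,083,300 × 0.36 = $389,988
Maribel USD: $389,988 × 0.01939 = $7,561.86732
Briarton County: $389,988 × 0.004 = $1,559.952
Cedarvale Township: ($389,988 − $78,000) × 0.005 = $311,988 × 0.005 = $1,559.94
Port Authority: ($389,988 − $78,000) × 0.00479 = $311,988 × 0.00479 = $1,494.42252
City of Pellston: ($389,988 − $78,000) × 0.0021 = $311,988 × 0.0021 = $655.1748
Total = $12,831.35664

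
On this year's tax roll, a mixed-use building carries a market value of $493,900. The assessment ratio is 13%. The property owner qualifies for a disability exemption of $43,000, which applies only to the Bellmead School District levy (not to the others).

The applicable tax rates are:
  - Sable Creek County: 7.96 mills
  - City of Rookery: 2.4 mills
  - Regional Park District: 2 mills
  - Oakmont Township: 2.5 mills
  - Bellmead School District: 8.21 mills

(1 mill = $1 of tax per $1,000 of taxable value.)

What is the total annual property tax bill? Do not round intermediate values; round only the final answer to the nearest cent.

$1,128.23

Assessed value = $493,900 × 0.13 = $64,207
Sable Creek County: $64,207 × 0.00796 = $511.08772
City of Rookery: $64,207 × 0.0024 = $154.0968
Regional Park District: $64,207 × 0.002 = $128.414
Oakmont Township: $64,207 × 0.0025 = $160.5175
Bellmead School District: ($64,207 − $43,000) × 0.00821 = $21,207 × 0.00821 = $174.10947
Total = $1,128.22549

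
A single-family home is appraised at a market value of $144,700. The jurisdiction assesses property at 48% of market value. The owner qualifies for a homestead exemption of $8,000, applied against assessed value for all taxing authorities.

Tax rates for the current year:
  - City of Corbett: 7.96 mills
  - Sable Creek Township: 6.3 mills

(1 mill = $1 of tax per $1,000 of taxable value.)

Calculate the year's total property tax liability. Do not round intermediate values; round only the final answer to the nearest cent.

$876.36

Assessed value = $144,700 × 0.48 = $69,456
Taxable value = $69,456 − $8,000 = $61,456
City of Corbett: $61,456 × 0.00796 = $489.18976
Sable Creek Township: $61,456 × 0.0063 = $387.1728
Total = $489.18976 + $387.1728 = $876.36256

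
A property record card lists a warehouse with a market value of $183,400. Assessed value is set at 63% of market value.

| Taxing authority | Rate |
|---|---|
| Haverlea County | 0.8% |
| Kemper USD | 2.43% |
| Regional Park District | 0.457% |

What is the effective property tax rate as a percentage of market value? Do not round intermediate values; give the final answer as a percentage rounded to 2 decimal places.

2.32%

Assessed value = $183,400 × 0.63 = $115,542
Haverlea County: $115,542 × 0.008 = $924.336
Kemper USD: $115,542 × 0.0243 = $2,807.6706
Regional Park District: $115,542 × 0.00457 = $528.02694
Total tax = $4,260.03354
Effective rate = $4,260.03354 ÷ $183,400 = 2.32% of market value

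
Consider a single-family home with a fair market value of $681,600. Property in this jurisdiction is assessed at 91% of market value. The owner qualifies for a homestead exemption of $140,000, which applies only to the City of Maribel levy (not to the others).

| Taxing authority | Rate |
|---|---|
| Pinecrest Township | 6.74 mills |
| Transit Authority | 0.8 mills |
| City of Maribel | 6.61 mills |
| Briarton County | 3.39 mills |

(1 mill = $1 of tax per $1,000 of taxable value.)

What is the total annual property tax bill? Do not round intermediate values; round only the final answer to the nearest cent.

$9,953.89

Assessed value = $681,600 × 0.91 = $620,256
Pinecrest Township: $620,256 × 0.00674 = $4,180.52544
Transit Authority: $620,256 × 0.0008 = $496.2048
City of Maribel: ($620,256 − $140,000) × 0.00661 = $480,256 × 0.00661 = $3,174.49216
Briarton County: $620,256 × 0.00339 = $2,102.66784
Total = $9,953.89024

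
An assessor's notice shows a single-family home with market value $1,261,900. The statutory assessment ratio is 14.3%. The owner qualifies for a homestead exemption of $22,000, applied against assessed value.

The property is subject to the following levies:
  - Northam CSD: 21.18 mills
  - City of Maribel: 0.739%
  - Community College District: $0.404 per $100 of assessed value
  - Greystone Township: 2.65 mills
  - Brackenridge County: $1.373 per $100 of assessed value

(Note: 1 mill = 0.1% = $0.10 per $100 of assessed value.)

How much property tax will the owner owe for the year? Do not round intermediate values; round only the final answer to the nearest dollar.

Assessed value = $1,261,900 × 0.143 = $180,451.7
Taxable value = $180,451.7 − $22,000 = $158,451.7
Northam CSD: $158,451.7 × 0.02118 = $3,356.007006
City of Maribel: $158,451.7 × 0.00739 = $1,170.958063
Community College District: $158,451.7 × 0.00404 = $640.144868
Greystone Township: $158,451.7 × 0.00265 = $419.897005
Brackenridge County: $158,451.7 × 0.01373 = $2,175.541841
Total = $7,762.548783

$7,763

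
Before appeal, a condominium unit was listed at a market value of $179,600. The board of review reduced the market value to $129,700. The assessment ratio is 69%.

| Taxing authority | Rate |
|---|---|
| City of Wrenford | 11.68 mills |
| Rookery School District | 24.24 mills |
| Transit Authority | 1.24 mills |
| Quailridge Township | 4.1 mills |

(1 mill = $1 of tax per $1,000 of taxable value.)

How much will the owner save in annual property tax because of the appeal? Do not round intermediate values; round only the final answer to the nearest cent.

$1,420.62

Old assessed value = $179,600 × 0.69 = $123,924
New assessed value = $129,700 × 0.69 = $89,493
Combined rate = 0.01168 + 0.02424 + 0.00124 + 0.0041 = 0.04126
Old tax = $123,924 × 0.04126 = $5,113.10424
New tax = $89,493 × 0.04126 = $3,692.48118
Reduction = $5,113.10424 − $3,692.48118 = $1,420.62306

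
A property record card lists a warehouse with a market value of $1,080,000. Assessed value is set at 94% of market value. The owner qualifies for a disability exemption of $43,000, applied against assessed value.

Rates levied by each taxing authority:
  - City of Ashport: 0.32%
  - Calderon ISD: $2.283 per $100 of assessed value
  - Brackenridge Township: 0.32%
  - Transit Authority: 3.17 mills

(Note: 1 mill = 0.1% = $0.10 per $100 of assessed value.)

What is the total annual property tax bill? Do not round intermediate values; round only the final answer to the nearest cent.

$31,499.28

Assessed value = $1,080,000 × 0.94 = $1,015,200
Taxable value = $1,015,200 − $43,000 = $972,200
City of Ashport: $972,200 × 0.0032 = $3,111.04
Calderon ISD: $972,200 × 0.02283 = $22,195.326
Brackenridge Township: $972,200 × 0.0032 = $3,111.04
Transit Authority: $972,200 × 0.00317 = $3,081.874
Total = $31,499.28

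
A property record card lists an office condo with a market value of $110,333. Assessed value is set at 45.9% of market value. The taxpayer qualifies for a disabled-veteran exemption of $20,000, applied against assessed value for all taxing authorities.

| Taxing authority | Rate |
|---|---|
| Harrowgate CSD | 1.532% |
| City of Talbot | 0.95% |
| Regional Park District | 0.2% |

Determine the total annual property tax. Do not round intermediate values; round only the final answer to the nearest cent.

$821.84

Assessed value = $110,333 × 0.459 = $50,642.847
Taxable value = $50,642.847 − $20,000 = $30,642.847
Harrowgate CSD: $30,642.847 × 0.01532 = $469.44841604
City of Talbot: $30,642.847 × 0.0095 = $291.1070465
Regional Park District: $30,642.847 × 0.002 = $61.285694
Total = $469.44841604 + $291.1070465 + $61.285694 = $821.84115654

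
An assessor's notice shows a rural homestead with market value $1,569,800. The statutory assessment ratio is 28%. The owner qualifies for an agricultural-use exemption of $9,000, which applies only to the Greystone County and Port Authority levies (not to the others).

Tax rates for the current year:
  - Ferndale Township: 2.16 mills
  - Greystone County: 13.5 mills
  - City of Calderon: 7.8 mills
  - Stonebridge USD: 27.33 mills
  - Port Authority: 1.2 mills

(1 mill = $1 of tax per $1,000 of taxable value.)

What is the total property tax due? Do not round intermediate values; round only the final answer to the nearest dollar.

Assessed value = $1,569,800 × 0.28 = $439,544
Ferndale Township: $439,544 × 0.00216 = $949.41504
Greystone County: ($439,544 − $9,000) × 0.0135 = $430,544 × 0.0135 = $5,812.344
City of Calderon: $439,544 × 0.0078 = $3,428.4432
Stonebridge USD: $439,544 × 0.02733 = $12,012.73752
Port Authority: ($439,544 − $9,000) × 0.0012 = $430,544 × 0.0012 = $516.6528
Total = $22,719.59256

$22,720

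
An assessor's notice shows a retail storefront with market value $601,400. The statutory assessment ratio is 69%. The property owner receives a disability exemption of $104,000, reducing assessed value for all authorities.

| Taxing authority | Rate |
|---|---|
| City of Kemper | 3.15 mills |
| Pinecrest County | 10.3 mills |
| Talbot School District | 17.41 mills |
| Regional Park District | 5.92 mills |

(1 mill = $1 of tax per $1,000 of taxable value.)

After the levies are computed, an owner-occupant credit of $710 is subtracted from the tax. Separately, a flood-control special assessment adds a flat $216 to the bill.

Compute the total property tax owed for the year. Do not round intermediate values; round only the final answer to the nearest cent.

$10,943.33

Assessed value = $601,400 × 0.69 = $414,966
Taxable value = $414,966 − $104,000 = $310,966
City of Kemper: $310,966 × 0.00315 = $979.5429
Pinecrest County: $310,966 × 0.0103 = $3,202.9498
Talbot School District: $310,966 × 0.01741 = $5,413.91806
Regional Park District: $310,966 × 0.00592 = $1,840.91872
Levies subtotal = $11,437.32948
After credit = $11,437.32948 − $710 = $10,727.32948
Total = $10,727.32948 + $216 = $10,943.32948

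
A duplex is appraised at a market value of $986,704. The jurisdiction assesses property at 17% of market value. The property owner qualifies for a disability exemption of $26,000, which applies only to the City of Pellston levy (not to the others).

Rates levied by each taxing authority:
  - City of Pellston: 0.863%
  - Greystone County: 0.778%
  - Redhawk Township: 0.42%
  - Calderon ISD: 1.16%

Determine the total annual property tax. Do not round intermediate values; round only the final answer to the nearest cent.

$5,178.52

Assessed value = $986,704 × 0.17 = $167,739.68
City of Pellston: ($167,739.68 − $26,000) × 0.00863 = $141,739.68 × 0.00863 = $1,223.2134384
Greystone County: $167,739.68 × 0.00778 = $1,305.0147104
Redhawk Township: $167,739.68 × 0.0042 = $704.506656
Calderon ISD: $167,739.68 × 0.0116 = $1,945.780288
Total = $5,178.5150928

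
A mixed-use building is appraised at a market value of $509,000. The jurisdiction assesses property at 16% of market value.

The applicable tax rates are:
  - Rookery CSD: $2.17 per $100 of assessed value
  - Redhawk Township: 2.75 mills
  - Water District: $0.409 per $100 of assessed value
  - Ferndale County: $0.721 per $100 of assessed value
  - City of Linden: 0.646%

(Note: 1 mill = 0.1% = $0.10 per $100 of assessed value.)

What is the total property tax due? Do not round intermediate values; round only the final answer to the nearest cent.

Assessed value = $509,000 × 0.16 = $81,440
Rookery CSD: $81,440 × 0.0217 = $1,767.248
Redhawk Township: $81,440 × 0.00275 = $223.96
Water District: $81,440 × 0.00409 = $333.0896
Ferndale County: $81,440 × 0.00721 = $587.1824
City of Linden: $81,440 × 0.00646 = $526.1024
Total = $3,437.5824

$3,437.58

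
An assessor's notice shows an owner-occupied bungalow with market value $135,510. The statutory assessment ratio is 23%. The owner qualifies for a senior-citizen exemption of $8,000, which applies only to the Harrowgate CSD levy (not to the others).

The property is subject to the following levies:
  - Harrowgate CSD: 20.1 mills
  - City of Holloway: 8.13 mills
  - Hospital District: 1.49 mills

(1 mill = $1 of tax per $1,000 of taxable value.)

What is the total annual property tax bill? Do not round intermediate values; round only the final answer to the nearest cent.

$765.49

Assessed value = $135,510 × 0.23 = $31,167.3
Harrowgate CSD: ($31,167.3 − $8,000) × 0.0201 = $23,167.3 × 0.0201 = $465.66273
City of Holloway: $31,167.3 × 0.00813 = $253.390149
Hospital District: $31,167.3 × 0.00149 = $46.439277
Total = $765.492156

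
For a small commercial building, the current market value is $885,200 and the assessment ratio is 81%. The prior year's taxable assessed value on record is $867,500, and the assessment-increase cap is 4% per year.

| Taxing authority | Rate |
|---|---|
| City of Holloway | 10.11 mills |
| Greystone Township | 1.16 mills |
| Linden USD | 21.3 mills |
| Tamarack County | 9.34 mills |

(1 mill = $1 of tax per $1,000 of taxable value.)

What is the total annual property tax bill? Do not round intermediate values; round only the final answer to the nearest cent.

$30,049.97

Uncapped assessed value = $885,200 × 0.81 = $717,012
Cap limit = $867,500 × 1.04 = $902,200
Taxable assessed value = min($717,012, $902,200) = $717,012 (cap does not bind)
City of Holloway: $717,012 × 0.01011 = $7,248.99132
Greystone Township: $717,012 × 0.00116 = $831.73392
Linden USD: $717,012 × 0.0213 = $15,272.3556
Tamarack County: $717,012 × 0.00934 = $6,696.89208
Total = $30,049.97292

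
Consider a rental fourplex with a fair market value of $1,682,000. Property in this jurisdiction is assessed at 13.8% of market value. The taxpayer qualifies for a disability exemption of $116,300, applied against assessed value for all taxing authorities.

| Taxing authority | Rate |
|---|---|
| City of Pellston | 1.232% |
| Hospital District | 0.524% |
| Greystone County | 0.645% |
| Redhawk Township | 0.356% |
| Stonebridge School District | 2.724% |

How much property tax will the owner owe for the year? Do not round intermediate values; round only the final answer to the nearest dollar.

Assessed value = $1,682,000 × 0.138 = $232,116
Taxable value = $232,116 − $116,300 = $115,816
City of Pellston: $115,816 × 0.01232 = $1,426.85312
Hospital District: $115,816 × 0.00524 = $606.87584
Greystone County: $115,816 × 0.00645 = $747.0132
Redhawk Township: $115,816 × 0.00356 = $412.30496
Stonebridge School District: $115,816 × 0.02724 = $3,154.82784
Total = $1,426.85312 + $606.87584 + $747.0132 + $412.30496 + $3,154.82784 = $6,347.87496

$6,348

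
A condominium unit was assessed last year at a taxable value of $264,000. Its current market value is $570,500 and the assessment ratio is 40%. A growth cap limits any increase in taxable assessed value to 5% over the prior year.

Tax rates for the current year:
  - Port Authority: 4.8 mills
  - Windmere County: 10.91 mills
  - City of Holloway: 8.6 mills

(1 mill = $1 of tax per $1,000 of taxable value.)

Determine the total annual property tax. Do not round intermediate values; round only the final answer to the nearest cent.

Uncapped assessed value = $570,500 × 0.4 = $228,200
Cap limit = $264,000 × 1.05 = $277,200
Taxable assessed value = min($228,200, $277,200) = $228,200 (cap does not bind)
Port Authority: $228,200 × 0.0048 = $1,095.36
Windmere County: $228,200 × 0.01091 = $2,489.662
City of Holloway: $228,200 × 0.0086 = $1,962.52
Total = $5,547.542

$5,547.54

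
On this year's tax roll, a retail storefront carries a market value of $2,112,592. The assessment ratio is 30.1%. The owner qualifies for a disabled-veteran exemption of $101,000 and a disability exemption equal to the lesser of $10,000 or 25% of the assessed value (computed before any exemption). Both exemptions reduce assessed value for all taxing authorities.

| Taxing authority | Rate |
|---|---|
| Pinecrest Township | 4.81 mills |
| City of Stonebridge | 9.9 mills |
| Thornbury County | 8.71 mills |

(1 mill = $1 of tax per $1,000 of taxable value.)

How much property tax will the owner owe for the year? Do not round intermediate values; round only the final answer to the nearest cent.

Assessed value = $2,112,592 × 0.301 = $635,890.192
Disability exemption = min($10,000, 25% × $635,890.192) = min($10,000, $158,972.548) = $10,000 (dollar cap binds)
Taxable value = $635,890.192 − $101,000 − $10,000 = $524,890.192
Pinecrest Township: $524,890.192 × 0.00481 = $2,524.72182352
City of Stonebridge: $524,890.192 × 0.0099 = $5,196.4129008
Thornbury County: $524,890.192 × 0.00871 = $4,571.79357232
Total = $12,292.92829664

$12,292.93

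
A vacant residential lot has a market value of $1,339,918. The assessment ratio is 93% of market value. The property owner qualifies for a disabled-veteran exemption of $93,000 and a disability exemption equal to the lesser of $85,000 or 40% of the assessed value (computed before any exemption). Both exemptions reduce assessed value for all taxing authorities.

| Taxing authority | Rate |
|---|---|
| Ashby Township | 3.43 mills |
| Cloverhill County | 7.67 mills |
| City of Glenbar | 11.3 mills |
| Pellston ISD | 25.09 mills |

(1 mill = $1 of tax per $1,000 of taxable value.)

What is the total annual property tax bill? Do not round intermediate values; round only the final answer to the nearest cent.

Assessed value = $1,339,918 × 0.93 = $1,246,123.74
Disability exemption = min($85,000, 40% × $1,246,123.74) = min($85,000, $498,449.496) = $85,000 (dollar cap binds)
Taxable value = $1,246,123.74 − $93,000 − $85,000 = $1,068,123.74
Ashby Township: $1,068,123.74 × 0.00343 = $3,663.6644282
Cloverhill County: $1,068,123.74 × 0.00767 = $8,192.5090858
City of Glenbar: $1,068,123.74 × 0.0113 = $12,069.798262
Pellston ISD: $1,068,123.74 × 0.02509 = $26,799.2246366
Total = $50,725.1964126

$50,725.20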